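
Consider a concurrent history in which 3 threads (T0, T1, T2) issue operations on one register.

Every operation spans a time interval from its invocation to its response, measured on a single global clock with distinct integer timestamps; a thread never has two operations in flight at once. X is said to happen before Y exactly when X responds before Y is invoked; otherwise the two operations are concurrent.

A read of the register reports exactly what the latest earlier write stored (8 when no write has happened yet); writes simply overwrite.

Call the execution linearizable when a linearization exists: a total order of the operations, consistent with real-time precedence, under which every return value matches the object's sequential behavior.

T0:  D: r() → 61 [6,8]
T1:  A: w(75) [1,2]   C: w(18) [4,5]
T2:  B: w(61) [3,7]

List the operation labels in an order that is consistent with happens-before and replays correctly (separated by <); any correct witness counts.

A < C < B < D

after step 1 (A w(75)): value 75
after step 2 (C w(18)): value 18
after step 3 (B w(61)): value 61
after step 4 (D r() → 61): value 61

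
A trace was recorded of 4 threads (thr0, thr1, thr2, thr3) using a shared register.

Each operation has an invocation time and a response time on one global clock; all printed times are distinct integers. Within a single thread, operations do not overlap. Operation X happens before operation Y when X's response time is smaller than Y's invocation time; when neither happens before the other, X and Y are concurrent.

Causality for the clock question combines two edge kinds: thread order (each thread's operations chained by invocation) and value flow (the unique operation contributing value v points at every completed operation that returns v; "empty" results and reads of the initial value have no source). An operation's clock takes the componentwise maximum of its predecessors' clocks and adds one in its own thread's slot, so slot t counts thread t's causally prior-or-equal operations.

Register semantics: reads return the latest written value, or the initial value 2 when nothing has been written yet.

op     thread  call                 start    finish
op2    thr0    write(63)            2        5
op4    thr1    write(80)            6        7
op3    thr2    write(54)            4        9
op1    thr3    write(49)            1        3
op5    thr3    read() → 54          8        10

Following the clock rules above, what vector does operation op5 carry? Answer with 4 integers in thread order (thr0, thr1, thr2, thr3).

op1 (invocation 1): nothing precedes it; thr3's component alone gives (0, 0, 0, 1)
op3 (invocation 4): nothing precedes it; thr2's component alone gives (0, 0, 1, 0)
op4 (invocation 6): nothing precedes it; thr1's component alone gives (0, 1, 0, 0)
op2 (invocation 2): nothing precedes it; thr0's component alone gives (1, 0, 0, 0)
op5, invoked 8, takes VC(op1)=(0, 0, 0, 1), VC(op3)=(0, 0, 1, 0) under max, adds 1 for thr3 → (0, 0, 1, 2)
target: VC(op5) = (0, 0, 1, 2)

(0, 0, 1, 2)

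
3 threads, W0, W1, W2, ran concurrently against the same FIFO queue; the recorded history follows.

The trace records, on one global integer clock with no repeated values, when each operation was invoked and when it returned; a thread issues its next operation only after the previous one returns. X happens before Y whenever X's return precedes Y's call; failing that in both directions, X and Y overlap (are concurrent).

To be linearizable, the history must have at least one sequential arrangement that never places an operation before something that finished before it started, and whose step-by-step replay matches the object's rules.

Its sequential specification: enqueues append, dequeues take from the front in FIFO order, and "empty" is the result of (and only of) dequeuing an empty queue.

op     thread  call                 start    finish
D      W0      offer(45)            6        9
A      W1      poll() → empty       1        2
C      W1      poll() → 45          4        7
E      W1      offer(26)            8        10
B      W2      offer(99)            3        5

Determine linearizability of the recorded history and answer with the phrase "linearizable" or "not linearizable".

not linearizable

through event 6 a valid linearization exists; event 7 (C responding at time 7) ends that
no legal order exists: 2 real-time-consistent candidates over 3 completed FIFO queue operations, all rejected
completion choices over the 1 pending operation (D) were checked; none helps
one such order, A, B, C (pending dropped), breaks at step 3 where C poll() → 45 is illegal
one such order, A, C, B (pending dropped), breaks at step 2 where C poll() → 45 is illegal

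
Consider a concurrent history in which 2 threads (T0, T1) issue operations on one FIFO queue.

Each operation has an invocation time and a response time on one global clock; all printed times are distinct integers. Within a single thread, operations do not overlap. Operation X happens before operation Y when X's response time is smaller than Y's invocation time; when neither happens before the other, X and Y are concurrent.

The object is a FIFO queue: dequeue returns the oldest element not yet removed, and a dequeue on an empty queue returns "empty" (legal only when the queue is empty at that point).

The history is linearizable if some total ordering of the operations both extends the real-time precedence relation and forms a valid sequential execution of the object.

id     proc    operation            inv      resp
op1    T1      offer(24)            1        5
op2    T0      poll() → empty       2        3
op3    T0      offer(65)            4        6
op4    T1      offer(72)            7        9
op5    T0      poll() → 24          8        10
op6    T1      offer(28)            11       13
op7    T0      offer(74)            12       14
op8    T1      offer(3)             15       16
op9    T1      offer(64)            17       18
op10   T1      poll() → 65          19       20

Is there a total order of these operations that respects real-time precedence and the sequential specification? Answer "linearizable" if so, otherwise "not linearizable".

linearizable

one valid linearization: op2, op1, op3, op4, op5, op6, op7, op8, op9, op10
after step 1 (op2 poll() → empty): queue <>
after step 2 (op1 offer(24)): queue <24>
after step 3 (op3 offer(65)): queue <24,65>
after step 4 (op4 offer(72)): queue <24,65,72>
after step 5 (op5 poll() → 24): queue <65,72>
after step 6 (op6 offer(28)): queue <65,72,28>
after step 7 (op7 offer(74)): queue <65,72,28,74>
after step 8 (op8 offer(3)): queue <65,72,28,74,3>
after step 9 (op9 offer(64)): queue <65,72,28,74,3,64>
after step 10 (op10 poll() → 65): queue <72,28,74,3,64>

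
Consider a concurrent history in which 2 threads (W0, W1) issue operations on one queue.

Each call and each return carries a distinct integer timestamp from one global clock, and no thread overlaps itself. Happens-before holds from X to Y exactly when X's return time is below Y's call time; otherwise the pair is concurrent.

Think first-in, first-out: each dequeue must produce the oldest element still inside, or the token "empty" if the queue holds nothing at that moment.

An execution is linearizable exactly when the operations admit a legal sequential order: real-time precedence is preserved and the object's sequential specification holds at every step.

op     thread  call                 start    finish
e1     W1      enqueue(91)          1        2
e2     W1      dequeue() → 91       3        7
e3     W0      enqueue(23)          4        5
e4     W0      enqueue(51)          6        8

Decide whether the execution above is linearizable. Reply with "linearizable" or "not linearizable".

linearizable

a witness: e1, e2, e3, e4
1. e1 enqueue(91), leaving queue <91>
2. e2 dequeue() → 91, leaving queue <>
3. e3 enqueue(23), leaving queue <23>
4. e4 enqueue(51), leaving queue <23,51>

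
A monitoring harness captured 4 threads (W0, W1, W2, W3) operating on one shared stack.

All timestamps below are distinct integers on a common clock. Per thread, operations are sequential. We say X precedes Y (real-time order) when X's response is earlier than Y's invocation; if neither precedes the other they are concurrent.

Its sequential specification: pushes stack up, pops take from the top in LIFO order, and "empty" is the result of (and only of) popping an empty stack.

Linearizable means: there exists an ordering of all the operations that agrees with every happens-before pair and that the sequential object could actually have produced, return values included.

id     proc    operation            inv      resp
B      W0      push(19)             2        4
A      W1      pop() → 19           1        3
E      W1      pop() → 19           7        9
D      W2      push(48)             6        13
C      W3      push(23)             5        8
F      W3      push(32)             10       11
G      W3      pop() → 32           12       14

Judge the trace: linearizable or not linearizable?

prefix check: 1..8 passes, 1..9 fails once E's time-9 response joins
every one of the 4 real-time-consistent orders over 4 completed stack ops fails the sequential spec
every completion of the 1 pending operation (D) was checked; none linearizes
one such order, A, B, C, E (pending dropped), breaks at step 1 where A pop() → 19 is illegal
one such order, A, B, E, C (pending dropped), breaks at step 1 where A pop() → 19 is illegal

not linearizable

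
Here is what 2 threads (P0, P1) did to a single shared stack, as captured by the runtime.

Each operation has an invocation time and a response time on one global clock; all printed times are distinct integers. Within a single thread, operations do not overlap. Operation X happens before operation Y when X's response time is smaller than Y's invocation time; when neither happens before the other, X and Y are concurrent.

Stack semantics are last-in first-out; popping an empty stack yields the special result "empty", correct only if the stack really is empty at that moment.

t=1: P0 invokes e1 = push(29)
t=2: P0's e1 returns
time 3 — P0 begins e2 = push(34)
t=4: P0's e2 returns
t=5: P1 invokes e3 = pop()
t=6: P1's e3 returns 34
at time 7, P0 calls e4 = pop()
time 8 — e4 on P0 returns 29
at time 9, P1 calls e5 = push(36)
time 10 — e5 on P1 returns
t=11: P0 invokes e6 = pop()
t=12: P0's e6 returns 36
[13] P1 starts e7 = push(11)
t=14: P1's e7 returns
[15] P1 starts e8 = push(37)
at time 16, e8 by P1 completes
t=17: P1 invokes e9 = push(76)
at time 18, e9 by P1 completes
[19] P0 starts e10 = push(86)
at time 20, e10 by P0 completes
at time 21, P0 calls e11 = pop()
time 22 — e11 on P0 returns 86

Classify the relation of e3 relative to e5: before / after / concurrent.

before

e3 spans [5,6], e5 spans [9,10]
resp(e3)=6 < inv(e5)=9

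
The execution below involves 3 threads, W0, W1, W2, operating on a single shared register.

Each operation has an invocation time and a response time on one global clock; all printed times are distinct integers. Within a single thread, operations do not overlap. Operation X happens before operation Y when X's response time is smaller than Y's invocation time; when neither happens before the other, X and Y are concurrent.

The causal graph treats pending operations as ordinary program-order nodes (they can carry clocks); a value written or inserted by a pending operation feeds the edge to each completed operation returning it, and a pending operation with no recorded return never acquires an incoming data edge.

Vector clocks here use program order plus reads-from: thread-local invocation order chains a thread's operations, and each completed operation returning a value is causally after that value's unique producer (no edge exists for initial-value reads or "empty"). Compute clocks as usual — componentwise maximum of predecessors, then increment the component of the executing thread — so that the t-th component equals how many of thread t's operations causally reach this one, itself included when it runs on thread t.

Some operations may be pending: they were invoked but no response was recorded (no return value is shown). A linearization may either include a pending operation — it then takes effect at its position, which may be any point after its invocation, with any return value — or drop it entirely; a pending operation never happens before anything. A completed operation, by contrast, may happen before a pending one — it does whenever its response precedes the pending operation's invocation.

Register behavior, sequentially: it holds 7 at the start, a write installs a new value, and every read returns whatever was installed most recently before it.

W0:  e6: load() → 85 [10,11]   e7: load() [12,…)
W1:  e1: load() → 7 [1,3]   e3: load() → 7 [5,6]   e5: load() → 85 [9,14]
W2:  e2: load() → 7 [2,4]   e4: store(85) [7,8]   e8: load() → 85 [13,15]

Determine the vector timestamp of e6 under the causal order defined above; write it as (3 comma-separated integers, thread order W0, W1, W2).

invoked at 2, e2 has no predecessors; its own W2 bump gives (0, 0, 1)
invoked at 1, e1 has no predecessors; its own W1 bump gives (0, 1, 0)
e4, invoked 7, takes VC(e2)=(0, 0, 1) under max, adds 1 for W2 → (0, 0, 2)
e3, invoked 5, takes VC(e1)=(0, 1, 0) under max, adds 1 for W1 → (0, 2, 0)
e8, invoked 13, takes VC(e4)=(0, 0, 2) under max, adds 1 for W2 → (0, 0, 3)
e6, invoked 10, takes VC(e4)=(0, 0, 2) under max, adds 1 for W0 → (1, 0, 2)
e7, invoked 12, takes VC(e6)=(1, 0, 2) under max, adds 1 for W0 → (2, 0, 2)
e5, invoked 9, takes VC(e3)=(0, 2, 0), VC(e4)=(0, 0, 2) under max, adds 1 for W1 → (0, 3, 2)
target: VC(e6) = (1, 0, 2)

(1, 0, 2)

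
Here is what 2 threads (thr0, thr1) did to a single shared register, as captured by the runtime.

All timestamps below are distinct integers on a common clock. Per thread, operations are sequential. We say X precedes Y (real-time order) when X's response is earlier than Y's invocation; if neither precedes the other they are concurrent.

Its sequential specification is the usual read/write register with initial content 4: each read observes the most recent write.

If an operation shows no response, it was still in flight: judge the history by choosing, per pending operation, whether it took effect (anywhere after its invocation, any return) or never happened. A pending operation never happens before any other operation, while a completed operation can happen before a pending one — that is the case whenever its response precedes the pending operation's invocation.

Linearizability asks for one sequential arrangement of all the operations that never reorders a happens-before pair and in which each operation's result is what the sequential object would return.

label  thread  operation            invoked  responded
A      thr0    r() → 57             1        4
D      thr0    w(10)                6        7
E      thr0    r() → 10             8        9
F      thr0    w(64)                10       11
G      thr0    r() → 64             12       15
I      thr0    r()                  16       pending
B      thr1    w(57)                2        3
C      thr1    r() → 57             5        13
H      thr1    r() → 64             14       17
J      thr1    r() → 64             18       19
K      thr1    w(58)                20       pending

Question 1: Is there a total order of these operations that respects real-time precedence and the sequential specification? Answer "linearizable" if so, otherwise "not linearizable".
linearizable

one valid linearization: B, A, C, D, E, F, G, H, I, J
after step 1 (B w(57)): value 57
after step 2 (A r() → 57): value 57
after step 3 (C r() → 57): value 57
after step 4 (D w(10)): value 10
after step 5 (E r() → 10): value 10
after step 6 (F w(64)): value 64
after step 7 (G r() → 64): value 64
after step 8 (H r() → 64): value 64
after step 9 (I r() (pending, included)): value 64
after step 10 (J r() → 64): value 64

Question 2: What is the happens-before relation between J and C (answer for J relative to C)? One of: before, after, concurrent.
after

J spans [18,19], C spans [5,13]
resp(C)=13 < inv(J)=18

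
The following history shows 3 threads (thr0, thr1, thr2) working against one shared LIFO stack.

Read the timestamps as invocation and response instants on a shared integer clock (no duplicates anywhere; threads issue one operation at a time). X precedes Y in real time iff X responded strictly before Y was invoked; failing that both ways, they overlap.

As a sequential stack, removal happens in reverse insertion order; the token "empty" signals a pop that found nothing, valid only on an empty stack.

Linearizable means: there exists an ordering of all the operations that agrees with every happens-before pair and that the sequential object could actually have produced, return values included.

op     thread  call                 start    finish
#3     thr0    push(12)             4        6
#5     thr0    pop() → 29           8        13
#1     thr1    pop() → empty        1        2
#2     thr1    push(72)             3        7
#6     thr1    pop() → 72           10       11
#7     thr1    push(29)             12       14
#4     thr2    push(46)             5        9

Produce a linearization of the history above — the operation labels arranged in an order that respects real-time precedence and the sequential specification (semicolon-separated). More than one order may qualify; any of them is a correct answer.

#1; #3; #4; #2; #6; #7; #5

after step 1 (#1 pop() → empty): stack <>
after step 2 (#3 push(12)): stack <12>
after step 3 (#4 push(46)): stack <12,46>
after step 4 (#2 push(72)): stack <12,46,72>
after step 5 (#6 pop() → 72): stack <12,46>
after step 6 (#7 push(29)): stack <12,46,29>
after step 7 (#5 pop() → 29): stack <12,46>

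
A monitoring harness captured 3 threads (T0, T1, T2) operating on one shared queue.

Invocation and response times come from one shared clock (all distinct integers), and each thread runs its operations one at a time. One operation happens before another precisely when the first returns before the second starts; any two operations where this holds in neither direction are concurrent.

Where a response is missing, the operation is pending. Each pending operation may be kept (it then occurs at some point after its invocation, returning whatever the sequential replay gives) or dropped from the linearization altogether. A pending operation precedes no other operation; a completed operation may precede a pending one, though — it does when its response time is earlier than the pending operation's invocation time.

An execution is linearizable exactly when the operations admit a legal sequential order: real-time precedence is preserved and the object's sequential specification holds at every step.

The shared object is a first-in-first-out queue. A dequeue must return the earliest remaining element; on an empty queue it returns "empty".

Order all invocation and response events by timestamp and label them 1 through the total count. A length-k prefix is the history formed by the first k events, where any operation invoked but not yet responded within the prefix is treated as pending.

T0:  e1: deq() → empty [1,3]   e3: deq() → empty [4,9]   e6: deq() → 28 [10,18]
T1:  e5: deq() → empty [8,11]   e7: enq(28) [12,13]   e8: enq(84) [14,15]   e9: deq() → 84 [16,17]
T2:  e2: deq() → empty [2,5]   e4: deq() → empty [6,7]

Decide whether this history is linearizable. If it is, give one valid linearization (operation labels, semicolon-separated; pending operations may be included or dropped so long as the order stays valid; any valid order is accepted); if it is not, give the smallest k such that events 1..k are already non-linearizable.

step 1: e1 deq() → empty — queue <>
step 2: e2 deq() → empty — queue <>
step 3: e3 deq() → empty — queue <>
step 4: e4 deq() → empty — queue <>
step 5: e5 deq() → empty — queue <>
step 6: e7 enq(28) — queue <28>
step 7: e6 deq() → 28 — queue <>
step 8: e8 enq(84) — queue <84>
step 9: e9 deq() → 84 — queue <>

linearizable — witness: e1; e2; e3; e4; e5; e7; e6; e8; e9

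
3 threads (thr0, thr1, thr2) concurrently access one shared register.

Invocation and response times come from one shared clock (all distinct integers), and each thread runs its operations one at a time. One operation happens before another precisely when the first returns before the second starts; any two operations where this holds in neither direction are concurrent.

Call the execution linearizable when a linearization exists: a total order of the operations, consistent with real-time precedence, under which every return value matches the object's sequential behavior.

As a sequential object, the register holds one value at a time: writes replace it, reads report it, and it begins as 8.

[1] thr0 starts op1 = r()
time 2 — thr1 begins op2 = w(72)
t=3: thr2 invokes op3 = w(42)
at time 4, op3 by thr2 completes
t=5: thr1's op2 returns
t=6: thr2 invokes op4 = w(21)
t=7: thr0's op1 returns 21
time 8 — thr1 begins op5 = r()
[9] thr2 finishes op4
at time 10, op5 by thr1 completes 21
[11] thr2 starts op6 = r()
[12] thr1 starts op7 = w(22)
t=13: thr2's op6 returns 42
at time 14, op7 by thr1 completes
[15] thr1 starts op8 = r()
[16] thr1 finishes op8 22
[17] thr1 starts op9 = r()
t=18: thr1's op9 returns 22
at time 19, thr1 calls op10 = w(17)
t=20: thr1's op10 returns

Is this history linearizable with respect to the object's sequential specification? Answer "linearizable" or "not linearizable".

not linearizable

prefix check: 1..12 passes, 1..13 fails once op6's time-13 response joins
checked exhaustively: 14 real-time-consistent orders of 6 completed operations, zero legal register replays
no completion choice of the 1 pending operation (op7) rescues it — every subset was tried
take op1, op2, op3, op4, op5, op6 (pending dropped): step 1 already fails, because op1 r() → 21 cannot occur there
take op1, op2, op3, op5, op4, op6 (pending dropped): step 1 already fails, because op1 r() → 21 cannot occur there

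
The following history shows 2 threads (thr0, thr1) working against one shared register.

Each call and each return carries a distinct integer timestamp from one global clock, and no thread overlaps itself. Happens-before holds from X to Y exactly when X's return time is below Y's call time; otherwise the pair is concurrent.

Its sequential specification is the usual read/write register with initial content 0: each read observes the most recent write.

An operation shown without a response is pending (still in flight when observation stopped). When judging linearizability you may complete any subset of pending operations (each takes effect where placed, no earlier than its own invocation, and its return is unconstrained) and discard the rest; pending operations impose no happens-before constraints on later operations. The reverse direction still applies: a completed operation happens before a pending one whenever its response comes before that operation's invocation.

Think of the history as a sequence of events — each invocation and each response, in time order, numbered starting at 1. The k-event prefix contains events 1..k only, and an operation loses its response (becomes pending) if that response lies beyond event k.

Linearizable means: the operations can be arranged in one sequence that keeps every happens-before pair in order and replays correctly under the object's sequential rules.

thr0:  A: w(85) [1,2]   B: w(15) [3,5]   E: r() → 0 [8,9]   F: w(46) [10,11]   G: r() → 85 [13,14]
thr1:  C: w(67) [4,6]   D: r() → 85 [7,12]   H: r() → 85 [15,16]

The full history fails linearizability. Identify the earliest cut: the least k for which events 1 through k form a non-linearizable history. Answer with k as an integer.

9

one valid order for events 1..8 is A, B, C:
step 1: A w(85) — value 85
step 2: B w(15) — value 15
step 3: C w(67) — value 67
include event 9 — E responding at 9 — and every candidate order breaks
completion choices over the 1 pending operation (D) were checked; none helps
sample order A, B, C, E (pending dropped) stalls at step 4 — E r() → 0 has no legal effect
sample order A, C, B, E (pending dropped) stalls at step 4 — E r() → 0 has no legal effect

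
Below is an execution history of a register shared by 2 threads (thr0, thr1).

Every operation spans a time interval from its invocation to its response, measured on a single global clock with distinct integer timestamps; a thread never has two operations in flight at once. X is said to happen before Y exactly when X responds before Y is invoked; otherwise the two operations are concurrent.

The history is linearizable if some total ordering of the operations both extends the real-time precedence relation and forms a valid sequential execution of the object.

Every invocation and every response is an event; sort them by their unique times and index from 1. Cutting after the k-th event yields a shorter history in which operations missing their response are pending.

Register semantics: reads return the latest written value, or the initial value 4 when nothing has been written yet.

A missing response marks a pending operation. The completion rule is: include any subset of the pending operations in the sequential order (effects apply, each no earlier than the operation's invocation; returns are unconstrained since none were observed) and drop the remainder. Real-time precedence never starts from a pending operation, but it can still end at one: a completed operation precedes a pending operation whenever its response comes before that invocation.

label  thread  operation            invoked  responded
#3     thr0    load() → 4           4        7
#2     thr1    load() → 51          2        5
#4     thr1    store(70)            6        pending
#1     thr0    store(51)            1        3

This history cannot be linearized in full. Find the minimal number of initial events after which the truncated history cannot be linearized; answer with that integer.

7

events 1..6 are still linearizable — one witness is #1, #2:
after step 1 (#1 store(51)): value 51
after step 2 (#2 load() → 51): value 51
include event 7 — #3 responding at 7 — and every candidate order breaks
no escape via the 1 pending operation (#4): every completion choice fails
e.g. #1, #2, #3 (pending dropped): illegal at step 3, since #3 load() → 4 cannot apply there
e.g. #1, #3, #2 (pending dropped): illegal at step 2, since #3 load() → 4 cannot apply there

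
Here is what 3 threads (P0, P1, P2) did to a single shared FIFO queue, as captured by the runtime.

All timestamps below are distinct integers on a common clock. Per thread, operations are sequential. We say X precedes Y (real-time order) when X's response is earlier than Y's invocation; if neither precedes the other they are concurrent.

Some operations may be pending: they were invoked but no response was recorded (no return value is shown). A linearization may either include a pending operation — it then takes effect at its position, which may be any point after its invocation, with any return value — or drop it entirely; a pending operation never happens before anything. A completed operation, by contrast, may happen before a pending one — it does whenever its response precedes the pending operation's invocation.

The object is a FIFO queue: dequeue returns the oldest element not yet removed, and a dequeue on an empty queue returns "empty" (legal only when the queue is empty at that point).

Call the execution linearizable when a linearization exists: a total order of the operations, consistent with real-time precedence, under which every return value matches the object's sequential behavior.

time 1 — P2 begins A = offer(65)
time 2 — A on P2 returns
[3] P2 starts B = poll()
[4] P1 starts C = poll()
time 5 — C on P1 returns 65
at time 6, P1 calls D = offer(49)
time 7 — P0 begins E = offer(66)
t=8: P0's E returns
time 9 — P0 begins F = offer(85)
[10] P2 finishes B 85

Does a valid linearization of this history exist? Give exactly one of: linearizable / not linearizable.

not linearizable

events 1..9 are fine; event 10 — the response of B at time 10 — makes the prefix non-linearizable
the 4 completed operations admit 3 real-time orders; each fails the FIFO queue replay
no completion choice of the 2 pending operations (D, F) rescues it — every subset was tried
e.g. A, B, C, E (pending dropped): illegal at step 2, since B poll() → 85 cannot apply there
e.g. A, C, B, E (pending dropped): illegal at step 3, since B poll() → 85 cannot apply there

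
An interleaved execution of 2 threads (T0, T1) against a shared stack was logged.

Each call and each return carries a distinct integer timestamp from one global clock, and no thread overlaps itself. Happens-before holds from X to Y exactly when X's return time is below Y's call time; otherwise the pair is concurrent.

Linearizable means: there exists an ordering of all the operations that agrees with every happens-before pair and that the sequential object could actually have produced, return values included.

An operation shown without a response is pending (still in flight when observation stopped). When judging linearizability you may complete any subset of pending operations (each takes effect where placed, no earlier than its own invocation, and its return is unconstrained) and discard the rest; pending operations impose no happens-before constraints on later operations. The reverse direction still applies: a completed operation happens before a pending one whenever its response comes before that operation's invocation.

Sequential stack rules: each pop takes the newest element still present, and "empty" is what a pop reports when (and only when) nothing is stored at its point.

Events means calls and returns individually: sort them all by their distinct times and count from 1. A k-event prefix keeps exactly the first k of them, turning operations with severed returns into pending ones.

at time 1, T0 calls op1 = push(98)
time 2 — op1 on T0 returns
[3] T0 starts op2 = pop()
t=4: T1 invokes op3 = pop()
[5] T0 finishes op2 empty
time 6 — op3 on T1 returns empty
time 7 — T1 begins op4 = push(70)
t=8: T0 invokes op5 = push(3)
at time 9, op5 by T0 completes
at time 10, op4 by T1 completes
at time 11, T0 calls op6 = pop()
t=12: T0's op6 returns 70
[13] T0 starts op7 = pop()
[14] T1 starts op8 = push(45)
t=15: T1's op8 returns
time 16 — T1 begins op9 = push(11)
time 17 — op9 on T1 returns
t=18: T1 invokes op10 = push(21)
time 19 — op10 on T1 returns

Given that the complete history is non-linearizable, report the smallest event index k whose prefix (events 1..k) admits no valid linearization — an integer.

6

a valid linearization of events 1..5 exists, for instance op1, op3, op2:
step 1: op1 push(98) — stack <98>
step 2: op3 pop() (pending, included) — stack <>
step 3: op2 pop() → empty — stack <>
include event 6 — op3 responding at 6 — and every candidate order breaks
take op1, op2, op3: step 2 already fails, because op2 pop() → empty cannot occur there
take op1, op3, op2: step 2 already fails, because op3 pop() → empty cannot occur there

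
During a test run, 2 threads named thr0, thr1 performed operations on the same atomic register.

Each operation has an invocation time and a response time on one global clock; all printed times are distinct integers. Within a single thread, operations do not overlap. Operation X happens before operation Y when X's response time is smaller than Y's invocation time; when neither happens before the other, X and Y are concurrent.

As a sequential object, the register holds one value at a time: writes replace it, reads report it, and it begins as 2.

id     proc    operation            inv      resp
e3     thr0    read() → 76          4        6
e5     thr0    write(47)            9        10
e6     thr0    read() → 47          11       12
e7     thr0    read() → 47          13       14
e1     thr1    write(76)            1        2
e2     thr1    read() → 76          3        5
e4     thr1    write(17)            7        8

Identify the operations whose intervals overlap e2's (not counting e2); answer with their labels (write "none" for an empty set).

e3

e2 spans [3,5]: anything still running between times 3 and 5 counts as concurrent
e1 [1,2]: before
e3 [4,6]: concurrent
e4 [7,8]: after
e5 [9,10]: after
e6 [11,12]: after
e7 [13,14]: after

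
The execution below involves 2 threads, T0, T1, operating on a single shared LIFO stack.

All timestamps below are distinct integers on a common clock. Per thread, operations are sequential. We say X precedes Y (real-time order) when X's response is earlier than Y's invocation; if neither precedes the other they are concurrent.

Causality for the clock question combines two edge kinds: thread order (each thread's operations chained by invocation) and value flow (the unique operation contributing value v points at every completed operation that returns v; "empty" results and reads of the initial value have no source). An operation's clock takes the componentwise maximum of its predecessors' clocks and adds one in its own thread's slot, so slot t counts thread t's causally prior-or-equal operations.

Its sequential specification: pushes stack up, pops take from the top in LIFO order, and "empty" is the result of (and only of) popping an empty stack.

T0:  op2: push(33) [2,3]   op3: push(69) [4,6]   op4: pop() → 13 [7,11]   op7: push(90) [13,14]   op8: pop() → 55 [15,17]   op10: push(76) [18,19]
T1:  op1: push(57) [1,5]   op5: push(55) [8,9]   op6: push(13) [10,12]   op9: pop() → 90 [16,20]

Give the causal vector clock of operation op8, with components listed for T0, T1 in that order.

(5, 3)

op1 (invocation 1): nothing precedes it; T1's component alone gives (0, 1)
op2 (invocation 2): nothing precedes it; T0's component alone gives (1, 0)
from VC(op1)=(0, 1), op5 (invoked 8) maxes components and bumps T1 → (0, 2)
from VC(op2)=(1, 0), op3 (invoked 4) maxes components and bumps T0 → (2, 0)
from VC(op5)=(0, 2), op6 (invoked 10) maxes components and bumps T1 → (0, 3)
from VC(op3)=(2, 0), VC(op6)=(0, 3), op4 (invoked 7) maxes components and bumps T0 → (3, 3)
from VC(op4)=(3, 3), op7 (invoked 13) maxes components and bumps T0 → (4, 3)
from VC(op6)=(0, 3), VC(op7)=(4, 3), op9 (invoked 16) maxes components and bumps T1 → (4, 4)
from VC(op5)=(0, 2), VC(op7)=(4, 3), op8 (invoked 15) maxes components and bumps T0 → (5, 3)
from VC(op8)=(5, 3), op10 (invoked 18) maxes components and bumps T0 → (6, 3)
target: VC(op8) = (5, 3)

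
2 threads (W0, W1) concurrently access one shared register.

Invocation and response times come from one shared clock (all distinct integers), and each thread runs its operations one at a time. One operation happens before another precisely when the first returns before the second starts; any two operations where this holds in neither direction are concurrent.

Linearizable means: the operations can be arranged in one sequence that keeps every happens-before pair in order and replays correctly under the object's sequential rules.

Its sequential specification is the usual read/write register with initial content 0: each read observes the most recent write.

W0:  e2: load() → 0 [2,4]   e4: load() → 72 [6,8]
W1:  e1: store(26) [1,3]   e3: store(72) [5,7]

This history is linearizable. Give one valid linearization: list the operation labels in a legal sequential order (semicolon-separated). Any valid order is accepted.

1. e2 load() → 0, leaving value 0
2. e1 store(26), leaving value 26
3. e3 store(72), leaving value 72
4. e4 load() → 72, leaving value 72

e2; e1; e3; e4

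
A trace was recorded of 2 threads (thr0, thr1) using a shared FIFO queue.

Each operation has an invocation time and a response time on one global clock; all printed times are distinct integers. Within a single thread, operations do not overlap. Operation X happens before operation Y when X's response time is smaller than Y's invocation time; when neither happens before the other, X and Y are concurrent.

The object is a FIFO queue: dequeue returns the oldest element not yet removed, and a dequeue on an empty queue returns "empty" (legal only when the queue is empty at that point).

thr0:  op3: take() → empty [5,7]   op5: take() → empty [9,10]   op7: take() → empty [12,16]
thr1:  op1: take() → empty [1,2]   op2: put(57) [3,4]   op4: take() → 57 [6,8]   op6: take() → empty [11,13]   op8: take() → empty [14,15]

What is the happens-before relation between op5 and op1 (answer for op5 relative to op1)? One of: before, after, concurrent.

after

op5 spans [9,10], op1 spans [1,2]
resp(op1)=2 < inv(op5)=9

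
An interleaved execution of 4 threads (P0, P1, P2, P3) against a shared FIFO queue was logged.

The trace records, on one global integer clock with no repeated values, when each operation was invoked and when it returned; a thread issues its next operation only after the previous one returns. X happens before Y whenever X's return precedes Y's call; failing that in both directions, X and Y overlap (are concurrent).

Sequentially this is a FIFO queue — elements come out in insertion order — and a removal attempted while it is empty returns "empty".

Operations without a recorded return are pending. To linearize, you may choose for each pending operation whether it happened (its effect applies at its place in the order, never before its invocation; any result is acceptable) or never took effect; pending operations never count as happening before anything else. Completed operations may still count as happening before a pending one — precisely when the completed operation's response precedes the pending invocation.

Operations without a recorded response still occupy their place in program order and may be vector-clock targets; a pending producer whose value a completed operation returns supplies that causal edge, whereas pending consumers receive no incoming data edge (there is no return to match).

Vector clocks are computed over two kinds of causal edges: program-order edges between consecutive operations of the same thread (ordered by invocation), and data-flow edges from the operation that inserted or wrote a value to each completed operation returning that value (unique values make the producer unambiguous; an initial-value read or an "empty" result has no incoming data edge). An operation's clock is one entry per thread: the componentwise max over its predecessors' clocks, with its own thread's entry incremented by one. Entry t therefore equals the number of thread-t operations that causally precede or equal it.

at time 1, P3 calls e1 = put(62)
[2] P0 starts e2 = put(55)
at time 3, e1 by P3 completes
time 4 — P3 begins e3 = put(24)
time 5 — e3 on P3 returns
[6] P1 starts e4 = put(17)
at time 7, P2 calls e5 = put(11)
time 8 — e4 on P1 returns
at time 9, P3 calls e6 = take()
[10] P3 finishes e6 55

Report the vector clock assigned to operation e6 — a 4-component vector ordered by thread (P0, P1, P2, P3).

invoked at 1, e1 has no predecessors; its own P3 bump gives (0, 0, 0, 1)
invoked at 7, e5 has no predecessors; its own P2 bump gives (0, 0, 1, 0)
invoked at 6, e4 has no predecessors; its own P1 bump gives (0, 1, 0, 0)
invoked at 2, e2 has no predecessors; its own P0 bump gives (1, 0, 0, 0)
invoked at 4, e3 merges VC(e1)=(0, 0, 0, 1) and bumps P3's slot → (0, 0, 0, 2)
invoked at 9, e6 merges VC(e2)=(1, 0, 0, 0), VC(e3)=(0, 0, 0, 2) and bumps P3's slot → (1, 0, 0, 3)
target: VC(e6) = (1, 0, 0, 3)

(1, 0, 0, 3)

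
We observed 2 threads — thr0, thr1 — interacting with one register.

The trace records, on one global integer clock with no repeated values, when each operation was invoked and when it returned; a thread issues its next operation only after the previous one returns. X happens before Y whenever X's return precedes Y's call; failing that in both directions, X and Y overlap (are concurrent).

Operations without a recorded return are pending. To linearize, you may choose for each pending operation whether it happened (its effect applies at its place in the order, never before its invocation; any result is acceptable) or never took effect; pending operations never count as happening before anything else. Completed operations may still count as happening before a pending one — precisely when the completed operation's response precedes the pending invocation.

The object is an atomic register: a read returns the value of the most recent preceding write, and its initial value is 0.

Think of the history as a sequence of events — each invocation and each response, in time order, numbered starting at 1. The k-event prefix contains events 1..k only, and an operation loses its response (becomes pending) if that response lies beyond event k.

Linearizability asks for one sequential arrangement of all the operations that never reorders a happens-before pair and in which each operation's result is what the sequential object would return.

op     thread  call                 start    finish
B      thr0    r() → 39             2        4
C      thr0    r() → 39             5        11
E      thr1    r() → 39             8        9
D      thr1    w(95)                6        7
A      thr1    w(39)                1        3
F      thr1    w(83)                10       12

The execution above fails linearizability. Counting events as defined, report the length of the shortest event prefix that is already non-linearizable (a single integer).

a valid linearization of events 1..8 exists, for instance A, B, C, D:
after step 1 (A w(39)): value 39
after step 2 (B r() → 39): value 39
after step 3 (C r() (pending, included)): value 39
after step 4 (D w(95)): value 95
with event 9 included (E responding at time 9), all real-time-consistent orders fail
including or dropping the 1 pending operation (C) in any combination fails
take A, B, D, E (pending dropped): step 4 already fails, because E r() → 39 cannot occur there
take B, A, D, E (pending dropped): step 1 already fails, because B r() → 39 cannot occur there

9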